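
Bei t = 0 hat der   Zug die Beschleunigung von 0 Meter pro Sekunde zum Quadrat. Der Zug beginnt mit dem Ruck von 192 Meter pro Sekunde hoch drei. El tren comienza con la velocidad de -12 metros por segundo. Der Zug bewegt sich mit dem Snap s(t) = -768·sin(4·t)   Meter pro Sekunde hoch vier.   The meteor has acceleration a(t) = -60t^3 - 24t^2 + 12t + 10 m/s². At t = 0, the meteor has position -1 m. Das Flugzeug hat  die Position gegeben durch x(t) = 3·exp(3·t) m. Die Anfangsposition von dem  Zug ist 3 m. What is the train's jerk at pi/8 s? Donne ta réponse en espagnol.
Necesitamos integrar nuestra ecuación del snap s(t) = -768·sin(4·t) 1 vez. Integrando el snap y usando la condición inicial j(0) = 192, obtenemos j(t) = 192·cos(4·t). Usando j(t) = 192·cos(4·t) y sustituyendo t = pi/8, encontramos j = 0.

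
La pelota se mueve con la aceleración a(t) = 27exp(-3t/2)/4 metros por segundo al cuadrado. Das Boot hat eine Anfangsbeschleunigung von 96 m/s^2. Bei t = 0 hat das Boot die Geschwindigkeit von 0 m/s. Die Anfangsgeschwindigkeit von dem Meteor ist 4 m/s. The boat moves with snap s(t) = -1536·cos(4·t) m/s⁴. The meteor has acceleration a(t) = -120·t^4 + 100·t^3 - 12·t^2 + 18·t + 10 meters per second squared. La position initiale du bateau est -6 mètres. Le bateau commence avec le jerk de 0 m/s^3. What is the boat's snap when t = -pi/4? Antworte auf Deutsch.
Aus der Gleichung für den Snap s(t) = -1536·cos(4·t), setzen wir t = -pi/4 ein und erhalten s = 1536.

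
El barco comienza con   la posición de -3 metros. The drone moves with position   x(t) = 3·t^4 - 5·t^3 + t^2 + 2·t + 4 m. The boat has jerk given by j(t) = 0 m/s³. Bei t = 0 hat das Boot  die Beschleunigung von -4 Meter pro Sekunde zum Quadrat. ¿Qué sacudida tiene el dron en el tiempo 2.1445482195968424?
Debemos derivar nuestra ecuación de la posición x(t) = 3·t^4 - 5·t^3 + t^2 + 2·t + 4 3 veces. La derivada de la posición da la velocidad: v(t) = 12·t^3 - 15·t^2 + 2·t + 2. Tomando d/dt de v(t), encontramos a(t) = 36·t^2 - 30·t + 2. Tomando d/dt de a(t), encontramos j(t) = 72·t - 30. De la ecuación de la sacudida j(t) = 72·t - 30, sustituimos t = 2.1445482195968424 para obtener j = 124.407471810973.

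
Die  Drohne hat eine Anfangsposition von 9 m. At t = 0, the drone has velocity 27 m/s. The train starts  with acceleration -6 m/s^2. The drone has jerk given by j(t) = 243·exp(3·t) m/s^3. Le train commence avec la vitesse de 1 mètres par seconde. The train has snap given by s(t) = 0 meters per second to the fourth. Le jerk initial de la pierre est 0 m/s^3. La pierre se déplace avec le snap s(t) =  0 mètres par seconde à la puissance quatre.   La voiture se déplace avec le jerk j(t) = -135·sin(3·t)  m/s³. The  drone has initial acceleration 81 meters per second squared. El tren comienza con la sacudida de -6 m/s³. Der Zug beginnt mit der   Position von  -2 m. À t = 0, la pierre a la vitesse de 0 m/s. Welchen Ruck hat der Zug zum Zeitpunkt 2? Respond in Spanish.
Partiendo del snap s(t) = 0, tomamos 1 antiderivada. Tomando ∫s(t)dt y aplicando j(0) = -6, encontramos j(t) = -6. Tenemos la sacudida j(t) = -6. Sustituyendo t = 2: j(2) = -6.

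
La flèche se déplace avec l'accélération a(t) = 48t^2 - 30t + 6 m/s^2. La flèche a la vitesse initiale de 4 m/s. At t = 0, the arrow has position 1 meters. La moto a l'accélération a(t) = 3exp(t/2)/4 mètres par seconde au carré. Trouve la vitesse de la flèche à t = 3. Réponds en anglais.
To find the answer, we compute 1 integral of a(t) = 48·t^2 - 30·t + 6. The antiderivative of acceleration is velocity. Using v(0) = 4, we get v(t) = 16·t^3 - 15·t^2 + 6·t + 4. From the given velocity equation v(t) = 16·t^3 - 15·t^2 + 6·t + 4, we substitute t = 3 to get v = 319.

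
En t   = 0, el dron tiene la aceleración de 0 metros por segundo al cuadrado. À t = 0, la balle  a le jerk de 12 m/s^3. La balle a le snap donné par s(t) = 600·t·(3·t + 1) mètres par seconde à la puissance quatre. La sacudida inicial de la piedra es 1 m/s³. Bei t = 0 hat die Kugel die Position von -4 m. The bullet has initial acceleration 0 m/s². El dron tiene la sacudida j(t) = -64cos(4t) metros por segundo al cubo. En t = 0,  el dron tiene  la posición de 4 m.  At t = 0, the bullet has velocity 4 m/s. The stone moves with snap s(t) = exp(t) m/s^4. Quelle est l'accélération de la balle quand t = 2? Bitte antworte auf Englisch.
To solve this, we need to take 2 integrals of our snap equation s(t) = 600·t·(3·t + 1). The integral of snap, with j(0) = 12, gives jerk: j(t) = 600·t^3 + 300·t^2 + 12. The antiderivative of jerk, with a(0) = 0, gives acceleration: a(t) = 150·t^4 + 100·t^3 + 12·t. We have acceleration a(t) = 150·t^4 + 100·t^3 + 12·t. Substituting t = 2: a(2) = 3224.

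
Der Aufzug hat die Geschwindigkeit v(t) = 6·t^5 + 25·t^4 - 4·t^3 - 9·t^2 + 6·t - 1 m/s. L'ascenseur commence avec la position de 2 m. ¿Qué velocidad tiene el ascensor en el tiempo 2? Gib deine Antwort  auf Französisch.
En utilisant v(t) = 6·t^5 + 25·t^4 - 4·t^3 - 9·t^2 + 6·t - 1 et en substituant t = 2, nous trouvons v = 535.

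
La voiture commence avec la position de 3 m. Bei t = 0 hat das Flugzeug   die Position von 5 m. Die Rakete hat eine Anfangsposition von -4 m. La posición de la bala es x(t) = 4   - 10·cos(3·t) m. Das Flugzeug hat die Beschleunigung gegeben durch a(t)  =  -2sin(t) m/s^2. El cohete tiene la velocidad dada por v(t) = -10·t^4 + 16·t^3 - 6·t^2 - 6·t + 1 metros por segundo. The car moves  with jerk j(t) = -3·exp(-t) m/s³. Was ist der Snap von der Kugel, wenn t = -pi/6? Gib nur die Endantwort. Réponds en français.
s(-pi/6) = 0.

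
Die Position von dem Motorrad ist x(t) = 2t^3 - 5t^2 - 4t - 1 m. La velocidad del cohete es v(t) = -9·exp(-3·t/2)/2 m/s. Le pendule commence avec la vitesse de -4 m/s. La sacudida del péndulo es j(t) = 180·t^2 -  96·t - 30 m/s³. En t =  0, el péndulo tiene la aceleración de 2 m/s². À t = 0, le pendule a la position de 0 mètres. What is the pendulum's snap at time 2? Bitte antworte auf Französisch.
En partant du jerk j(t) = 180·t^2 - 96·t - 30, nous prenons 1 dérivée. La dérivée du jerk donne le snap: s(t) = 360·t - 96. De l'équation du snap s(t) = 360·t - 96, nous substituons t = 2 pour obtenir s = 624.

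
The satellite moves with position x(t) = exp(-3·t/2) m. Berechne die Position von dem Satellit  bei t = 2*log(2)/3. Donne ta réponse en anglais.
From the given position equation x(t) = exp(-3·t/2), we substitute t = 2*log(2)/3 to get x = 1/2.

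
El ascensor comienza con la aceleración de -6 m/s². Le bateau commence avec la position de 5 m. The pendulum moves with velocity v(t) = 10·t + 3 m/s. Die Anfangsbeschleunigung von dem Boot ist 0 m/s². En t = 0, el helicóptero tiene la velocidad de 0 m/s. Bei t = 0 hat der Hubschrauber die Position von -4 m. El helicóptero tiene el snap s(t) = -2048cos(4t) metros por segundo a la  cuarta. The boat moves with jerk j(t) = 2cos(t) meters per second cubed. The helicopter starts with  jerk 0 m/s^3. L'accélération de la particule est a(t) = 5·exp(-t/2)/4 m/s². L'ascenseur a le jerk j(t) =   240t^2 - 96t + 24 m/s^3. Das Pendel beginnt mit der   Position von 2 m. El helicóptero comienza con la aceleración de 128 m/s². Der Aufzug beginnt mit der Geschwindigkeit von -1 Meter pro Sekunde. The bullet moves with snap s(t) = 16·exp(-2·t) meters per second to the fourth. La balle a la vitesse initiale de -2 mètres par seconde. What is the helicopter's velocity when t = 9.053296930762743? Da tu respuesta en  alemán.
Ausgehend von dem Snap s(t) = -2048·cos(4·t), nehmen wir 3 Integrale. Das Integral von dem Snap, mit j(0) = 0, ergibt den Ruck: j(t) = -512·sin(4·t). Die Stammfunktion von dem Ruck, mit a(0) = 128, ergibt die Beschleunigung: a(t) = 128·cos(4·t). Das Integral von der Beschleunigung, mit v(0) = 0, ergibt die Geschwindigkeit: v(t) = 32·sin(4·t). Wir haben die Geschwindigkeit v(t) = 32·sin(4·t). Durch Einsetzen von t = 9.053296930762743: v(9.053296930762743) = -31.8848165028938.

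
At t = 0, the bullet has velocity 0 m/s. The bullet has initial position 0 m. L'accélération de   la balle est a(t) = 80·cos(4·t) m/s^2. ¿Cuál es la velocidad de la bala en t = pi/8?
Para resolver esto, necesitamos tomar 1 integral de nuestra ecuación de la aceleración a(t) = 80·cos(4·t). Tomando ∫a(t)dt y aplicando v(0) = 0, encontramos v(t) = 20·sin(4·t). Usando v(t) = 20·sin(4·t) y sustituyendo t = pi/8, encontramos v = 20.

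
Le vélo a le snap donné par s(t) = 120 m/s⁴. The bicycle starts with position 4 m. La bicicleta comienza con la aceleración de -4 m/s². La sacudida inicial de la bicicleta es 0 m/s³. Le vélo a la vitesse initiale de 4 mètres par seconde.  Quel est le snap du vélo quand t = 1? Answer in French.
Nous avons le snap s(t) = 120. En substituant t = 1: s(1) = 120.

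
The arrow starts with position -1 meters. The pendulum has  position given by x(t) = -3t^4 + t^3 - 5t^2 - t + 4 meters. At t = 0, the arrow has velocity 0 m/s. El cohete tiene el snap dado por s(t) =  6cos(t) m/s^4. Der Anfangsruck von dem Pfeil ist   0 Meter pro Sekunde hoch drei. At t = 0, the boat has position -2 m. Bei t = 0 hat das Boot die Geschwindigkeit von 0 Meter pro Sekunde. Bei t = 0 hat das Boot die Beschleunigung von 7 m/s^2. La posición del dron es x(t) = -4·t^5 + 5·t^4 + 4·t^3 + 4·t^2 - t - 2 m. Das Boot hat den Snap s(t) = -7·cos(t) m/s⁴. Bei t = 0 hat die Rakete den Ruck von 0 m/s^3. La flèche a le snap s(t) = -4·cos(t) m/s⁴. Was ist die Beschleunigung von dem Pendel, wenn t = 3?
Wir müssen unsere Gleichung für die Position x(t) = -3·t^4 + t^3 - 5·t^2 - t + 4 2-mal ableiten. Die Ableitung von der Position ergibt die Geschwindigkeit: v(t) = -12·t^3 + 3·t^2 - 10·t - 1. Die Ableitung von der Geschwindigkeit ergibt die Beschleunigung: a(t) = -36·t^2 + 6·t - 10. Wir haben die Beschleunigung a(t) = -36·t^2 + 6·t - 10. Durch Einsetzen von t = 3: a(3) = -316.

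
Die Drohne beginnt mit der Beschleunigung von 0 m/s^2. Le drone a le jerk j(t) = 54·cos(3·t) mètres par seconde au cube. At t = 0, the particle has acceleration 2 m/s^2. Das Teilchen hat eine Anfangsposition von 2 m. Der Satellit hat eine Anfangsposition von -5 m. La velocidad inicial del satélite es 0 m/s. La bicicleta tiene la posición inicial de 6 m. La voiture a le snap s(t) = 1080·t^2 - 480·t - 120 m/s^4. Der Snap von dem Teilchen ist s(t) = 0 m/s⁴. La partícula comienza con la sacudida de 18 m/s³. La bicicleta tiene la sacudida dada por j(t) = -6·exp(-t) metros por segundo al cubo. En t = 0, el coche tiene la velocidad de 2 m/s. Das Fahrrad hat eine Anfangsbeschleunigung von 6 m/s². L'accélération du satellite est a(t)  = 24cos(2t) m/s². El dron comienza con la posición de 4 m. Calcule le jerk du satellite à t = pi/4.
Pour résoudre ceci, nous devons prendre 1 dérivée de notre équation de l'accélération a(t) = 24·cos(2·t). En prenant d/dt de a(t), nous trouvons j(t) = -48·sin(2·t). De l'équation du jerk j(t) = -48·sin(2·t), nous substituons t = pi/4 pour obtenir j = -48.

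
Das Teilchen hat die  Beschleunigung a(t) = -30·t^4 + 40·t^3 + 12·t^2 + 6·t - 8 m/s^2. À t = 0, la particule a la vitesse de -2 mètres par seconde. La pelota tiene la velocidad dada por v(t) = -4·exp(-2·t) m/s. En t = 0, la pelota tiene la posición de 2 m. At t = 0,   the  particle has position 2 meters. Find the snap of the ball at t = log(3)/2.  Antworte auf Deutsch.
Wir müssen unsere Gleichung für die Geschwindigkeit v(t) = -4·exp(-2·t) 3-mal ableiten. Mit d/dt von v(t) finden wir a(t) = 8·exp(-2·t). Durch Ableiten von der Beschleunigung erhalten wir den Ruck: j(t) = -16·exp(-2·t). Durch Ableiten von dem Ruck erhalten wir den Snap: s(t) = 32·exp(-2·t). Mit s(t) = 32·exp(-2·t) und Einsetzen von t = log(3)/2, finden wir s = 32/3.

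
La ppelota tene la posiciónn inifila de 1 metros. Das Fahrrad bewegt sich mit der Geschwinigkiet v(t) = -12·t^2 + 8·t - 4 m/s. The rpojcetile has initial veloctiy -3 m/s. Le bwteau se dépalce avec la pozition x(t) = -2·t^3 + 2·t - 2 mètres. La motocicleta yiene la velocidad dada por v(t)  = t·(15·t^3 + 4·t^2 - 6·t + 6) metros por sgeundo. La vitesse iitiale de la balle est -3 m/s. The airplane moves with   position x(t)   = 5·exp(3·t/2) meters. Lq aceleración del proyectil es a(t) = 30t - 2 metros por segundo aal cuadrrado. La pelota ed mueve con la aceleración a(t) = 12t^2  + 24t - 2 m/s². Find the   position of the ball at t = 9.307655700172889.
To solve this, we need to take 2 integrals of our acceleration equation a(t) = 12·t^2 + 24·t - 2. Integrating acceleration and using the initial condition v(0) = -3, we get v(t) = 4·t^3 + 12·t^2 - 2·t - 3. The antiderivative of velocity, with x(0) = 1, gives position: x(t) = t^4 + 4·t^3 - t^2 - 3·t + 1. Using x(t) = t^4 + 4·t^3 - t^2 - 3·t + 1 and substituting t = 9.307655700172889, we find x = 10617.0070147363.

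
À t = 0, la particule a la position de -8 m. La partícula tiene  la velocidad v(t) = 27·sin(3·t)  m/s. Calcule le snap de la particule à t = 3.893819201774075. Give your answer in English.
To solve this, we need to take 3 derivatives of our velocity equation v(t) = 27·sin(3·t). The derivative of velocity gives acceleration: a(t) = 81·cos(3·t). Differentiating acceleration, we get jerk: j(t) = -243·sin(3·t). Taking d/dt of j(t), we find s(t) = -729·cos(3·t). Using s(t) = -729·cos(3·t) and substituting t = 3.893819201774075, we find s = -461.717123749900.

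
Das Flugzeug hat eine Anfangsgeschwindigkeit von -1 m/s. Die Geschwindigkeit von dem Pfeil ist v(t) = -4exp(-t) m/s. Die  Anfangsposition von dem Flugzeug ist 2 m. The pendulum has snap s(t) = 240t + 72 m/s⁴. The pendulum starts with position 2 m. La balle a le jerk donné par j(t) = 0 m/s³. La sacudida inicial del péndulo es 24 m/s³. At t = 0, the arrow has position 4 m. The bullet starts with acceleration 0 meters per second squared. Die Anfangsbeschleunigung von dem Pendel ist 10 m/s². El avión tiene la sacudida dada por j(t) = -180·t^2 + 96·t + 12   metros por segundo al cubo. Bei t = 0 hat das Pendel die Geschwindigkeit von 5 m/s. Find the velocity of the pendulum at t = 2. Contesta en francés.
Nous devons intégrer notre équation du snap s(t) = 240·t + 72 3 fois. La primitive du snap est le jerk. En utilisant j(0) = 24, nous obtenons j(t) = 120·t^2 + 72·t + 24. La primitive du jerk, avec a(0) = 10, donne l'accélération: a(t) = 40·t^3 + 36·t^2 + 24·t + 10. L'intégrale de l'accélération, avec v(0) = 5, donne la vitesse: v(t) = 10·t^4 + 12·t^3 + 12·t^2 + 10·t + 5. Nous avons la vitesse v(t) = 10·t^4 + 12·t^3 + 12·t^2 + 10·t + 5. En substituant t = 2: v(2) = 329.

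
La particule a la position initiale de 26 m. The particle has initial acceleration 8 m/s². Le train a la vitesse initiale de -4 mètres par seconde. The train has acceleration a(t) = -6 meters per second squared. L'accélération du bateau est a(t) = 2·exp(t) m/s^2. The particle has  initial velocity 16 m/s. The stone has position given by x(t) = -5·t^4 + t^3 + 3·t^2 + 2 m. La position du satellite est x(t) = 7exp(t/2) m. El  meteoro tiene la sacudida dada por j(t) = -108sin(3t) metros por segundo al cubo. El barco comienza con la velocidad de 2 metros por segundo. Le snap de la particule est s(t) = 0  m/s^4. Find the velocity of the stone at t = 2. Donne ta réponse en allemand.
Um dies zu lösen, müssen wir 1 Ableitung unserer Gleichung für die Position x(t) = -5·t^4 + t^3 + 3·t^2 + 2 nehmen. Mit d/dt von x(t) finden wir v(t) = -20·t^3 + 3·t^2 + 6·t. Wir haben die Geschwindigkeit v(t) = -20·t^3 + 3·t^2 + 6·t. Durch Einsetzen von t = 2: v(2) = -136.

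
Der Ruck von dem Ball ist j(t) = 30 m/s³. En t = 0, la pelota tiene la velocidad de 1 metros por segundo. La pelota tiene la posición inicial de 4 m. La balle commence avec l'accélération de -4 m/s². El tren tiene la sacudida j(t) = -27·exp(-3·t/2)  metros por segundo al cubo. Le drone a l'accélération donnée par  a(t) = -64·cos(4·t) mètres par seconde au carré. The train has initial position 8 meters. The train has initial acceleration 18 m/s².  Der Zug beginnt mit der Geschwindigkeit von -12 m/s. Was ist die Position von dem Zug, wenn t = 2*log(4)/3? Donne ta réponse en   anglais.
We need to integrate our jerk equation j(t) = -27·exp(-3·t/2) 3 times. Taking ∫j(t)dt and applying a(0) = 18, we find a(t) = 18·exp(-3·t/2). The antiderivative of acceleration is velocity. Using v(0) = -12, we get v(t) = -12·exp(-3·t/2). The integral of velocity is position. Using x(0) = 8, we get x(t) = 8·exp(-3·t/2). From the given position equation x(t) = 8·exp(-3·t/2), we substitute t = 2*log(4)/3 to get x = 2.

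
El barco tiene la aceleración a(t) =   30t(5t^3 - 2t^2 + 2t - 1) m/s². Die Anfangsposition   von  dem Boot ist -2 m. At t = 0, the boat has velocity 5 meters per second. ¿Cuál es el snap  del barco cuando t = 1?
Para resolver esto, necesitamos tomar 2 derivadas de nuestra ecuación de la aceleración a(t) = 30·t·(5·t^3 - 2·t^2 + 2·t - 1). Tomando d/dt de a(t), encontramos j(t) = 150·t^3 - 60·t^2 + 30·t·(15·t^2 - 4·t + 2) + 60·t - 30. Derivando la sacudida, obtenemos el snap: s(t) = 900·t^2 + 30·t·(30·t - 4) - 240·t + 120. Usando s(t) = 900·t^2 + 30·t·(30·t - 4) - 240·t + 120 y sustituyendo t = 1, encontramos s = 1560.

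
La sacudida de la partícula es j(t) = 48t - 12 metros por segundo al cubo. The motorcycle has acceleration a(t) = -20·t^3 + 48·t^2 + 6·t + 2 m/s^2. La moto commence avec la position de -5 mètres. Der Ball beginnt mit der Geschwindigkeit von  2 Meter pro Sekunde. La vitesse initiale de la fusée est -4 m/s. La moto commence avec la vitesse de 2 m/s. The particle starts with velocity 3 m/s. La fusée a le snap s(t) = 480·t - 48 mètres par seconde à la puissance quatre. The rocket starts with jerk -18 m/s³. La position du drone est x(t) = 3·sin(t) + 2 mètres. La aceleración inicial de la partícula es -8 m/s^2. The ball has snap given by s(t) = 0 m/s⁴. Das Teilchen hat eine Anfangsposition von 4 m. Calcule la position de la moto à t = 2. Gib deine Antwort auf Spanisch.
Debemos encontrar la antiderivada de nuestra ecuación de la aceleración a(t) = -20·t^3 + 48·t^2 + 6·t + 2 2 veces. Tomando ∫a(t)dt y aplicando v(0) = 2, encontramos v(t) = -5·t^4 + 16·t^3 + 3·t^2 + 2·t + 2. La integral de la velocidad es la posición. Usando x(0) = -5, obtenemos x(t) = -t^5 + 4·t^4 + t^3 + t^2 + 2·t - 5. De la ecuación de la posición x(t) = -t^5 + 4·t^4 + t^3 + t^2 + 2·t - 5, sustituimos t = 2 para obtener x = 43.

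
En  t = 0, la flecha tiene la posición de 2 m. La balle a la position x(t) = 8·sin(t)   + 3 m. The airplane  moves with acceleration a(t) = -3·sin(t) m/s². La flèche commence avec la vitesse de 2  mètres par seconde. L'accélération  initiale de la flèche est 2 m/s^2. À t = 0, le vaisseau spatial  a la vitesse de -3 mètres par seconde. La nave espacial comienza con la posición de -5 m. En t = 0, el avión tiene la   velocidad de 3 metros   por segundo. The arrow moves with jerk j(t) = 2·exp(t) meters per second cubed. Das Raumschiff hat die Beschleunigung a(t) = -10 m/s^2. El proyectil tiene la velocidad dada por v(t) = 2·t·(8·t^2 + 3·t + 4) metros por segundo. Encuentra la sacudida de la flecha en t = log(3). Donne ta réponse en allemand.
Aus der Gleichung für den Ruck j(t) = 2·exp(t), setzen wir t = log(3) ein und erhalten j = 6.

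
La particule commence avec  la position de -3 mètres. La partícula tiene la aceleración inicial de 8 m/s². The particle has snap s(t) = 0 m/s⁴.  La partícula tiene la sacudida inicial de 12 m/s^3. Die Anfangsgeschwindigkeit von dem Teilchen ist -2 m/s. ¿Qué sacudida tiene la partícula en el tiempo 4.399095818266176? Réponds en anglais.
We need to integrate our snap equation s(t) = 0 1 time. The antiderivative of snap, with j(0) = 12, gives jerk: j(t) = 12. Using j(t) = 12 and substituting t = 4.399095818266176, we find j = 12.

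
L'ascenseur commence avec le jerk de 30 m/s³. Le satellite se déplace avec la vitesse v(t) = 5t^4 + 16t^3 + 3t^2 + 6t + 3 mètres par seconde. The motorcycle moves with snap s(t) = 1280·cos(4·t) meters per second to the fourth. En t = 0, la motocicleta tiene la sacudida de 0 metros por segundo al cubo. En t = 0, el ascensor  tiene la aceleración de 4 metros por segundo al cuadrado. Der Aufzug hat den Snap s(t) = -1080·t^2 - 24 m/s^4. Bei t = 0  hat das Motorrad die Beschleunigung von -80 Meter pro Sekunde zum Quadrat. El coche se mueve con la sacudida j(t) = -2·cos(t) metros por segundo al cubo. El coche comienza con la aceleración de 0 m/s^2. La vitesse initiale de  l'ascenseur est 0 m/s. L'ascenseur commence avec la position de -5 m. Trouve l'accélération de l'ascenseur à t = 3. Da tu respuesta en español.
Necesitamos integrar nuestra ecuación del snap s(t) = -1080·t^2 - 24 2 veces. La antiderivada del snap es la sacudida. Usando j(0) = 30, obtenemos j(t) = -360·t^3 - 24·t + 30. La antiderivada de la sacudida es la aceleración. Usando a(0) = 4, obtenemos a(t) = -90·t^4 - 12·t^2 + 30·t + 4. De la ecuación de la aceleración a(t) = -90·t^4 - 12·t^2 + 30·t + 4, sustituimos t = 3 para obtener a = -7304.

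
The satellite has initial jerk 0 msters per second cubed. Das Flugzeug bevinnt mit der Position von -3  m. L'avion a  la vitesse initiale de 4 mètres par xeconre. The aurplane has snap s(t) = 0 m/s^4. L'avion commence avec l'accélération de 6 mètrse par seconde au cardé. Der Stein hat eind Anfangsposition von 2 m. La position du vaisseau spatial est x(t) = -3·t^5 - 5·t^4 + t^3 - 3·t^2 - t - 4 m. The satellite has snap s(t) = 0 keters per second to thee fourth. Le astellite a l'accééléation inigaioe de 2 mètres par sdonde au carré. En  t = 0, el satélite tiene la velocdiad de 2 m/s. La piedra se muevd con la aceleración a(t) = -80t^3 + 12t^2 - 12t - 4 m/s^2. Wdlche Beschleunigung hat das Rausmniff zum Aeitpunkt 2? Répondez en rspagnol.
Partiendo de la posición x(t) = -3·t^5 - 5·t^4 + t^3 - 3·t^2 - t - 4, tomamos 2 derivadas. La derivada de la posición da la velocidad: v(t) = -15·t^4 - 20·t^3 + 3·t^2 - 6·t - 1. La derivada de la velocidad da la aceleración: a(t) = -60·t^3 - 60·t^2 + 6·t - 6. Usando a(t) = -60·t^3 - 60·t^2 + 6·t - 6 y sustituyendo t = 2, encontramos a = -714.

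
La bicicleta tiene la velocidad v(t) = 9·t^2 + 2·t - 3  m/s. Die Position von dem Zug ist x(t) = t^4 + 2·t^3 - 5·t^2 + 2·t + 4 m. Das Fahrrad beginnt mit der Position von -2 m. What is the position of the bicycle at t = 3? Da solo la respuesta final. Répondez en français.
À t = 3, x = 79.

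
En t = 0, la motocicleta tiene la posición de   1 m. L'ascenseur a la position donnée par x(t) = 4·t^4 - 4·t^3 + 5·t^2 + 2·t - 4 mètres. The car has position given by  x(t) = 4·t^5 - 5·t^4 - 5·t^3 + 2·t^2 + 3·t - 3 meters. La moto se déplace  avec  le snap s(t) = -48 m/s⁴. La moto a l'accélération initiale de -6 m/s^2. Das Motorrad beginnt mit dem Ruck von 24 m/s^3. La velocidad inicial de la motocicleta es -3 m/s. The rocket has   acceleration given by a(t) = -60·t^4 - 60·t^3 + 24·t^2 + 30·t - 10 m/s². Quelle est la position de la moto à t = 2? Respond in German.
Wir müssen das Integral unserer Gleichung für den Snap s(t) = -48 4-mal finden. Das Integral von dem Snap ist der Ruck. Mit j(0) = 24 erhalten wir j(t) = 24 - 48·t. Die Stammfunktion von dem Ruck, mit a(0) = -6, ergibt die Beschleunigung: a(t) = -24·t^2 + 24·t - 6. Durch Integration von der Beschleunigung und Verwendung der Anfangsbedingung v(0) = -3, erhalten wir v(t) = -8·t^3 + 12·t^2 - 6·t - 3. Durch Integration von der Geschwindigkeit und Verwendung der Anfangsbedingung x(0) = 1, erhalten wir x(t) = -2·t^4 + 4·t^3 - 3·t^2 - 3·t + 1. Wir haben die Position x(t) = -2·t^4 + 4·t^3 - 3·t^2 - 3·t + 1. Durch Einsetzen von t = 2: x(2) = -17.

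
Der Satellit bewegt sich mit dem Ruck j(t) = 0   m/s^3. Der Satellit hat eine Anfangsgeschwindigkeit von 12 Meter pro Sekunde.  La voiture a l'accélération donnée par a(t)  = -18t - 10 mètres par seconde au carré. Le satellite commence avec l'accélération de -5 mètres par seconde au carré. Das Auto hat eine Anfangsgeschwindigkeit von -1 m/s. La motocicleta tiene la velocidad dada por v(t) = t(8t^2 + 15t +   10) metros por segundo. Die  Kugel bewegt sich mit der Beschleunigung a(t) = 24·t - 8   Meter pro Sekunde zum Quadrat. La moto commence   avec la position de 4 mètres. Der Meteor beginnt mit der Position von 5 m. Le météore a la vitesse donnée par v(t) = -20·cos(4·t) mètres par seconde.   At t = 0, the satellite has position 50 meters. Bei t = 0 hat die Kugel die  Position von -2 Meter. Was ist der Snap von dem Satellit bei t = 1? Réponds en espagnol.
Partiendo de la sacudida j(t) = 0, tomamos 1 derivada. La derivada de la sacudida da el snap: s(t) = 0. De la ecuación del snap s(t) = 0, sustituimos t = 1 para obtener s = 0.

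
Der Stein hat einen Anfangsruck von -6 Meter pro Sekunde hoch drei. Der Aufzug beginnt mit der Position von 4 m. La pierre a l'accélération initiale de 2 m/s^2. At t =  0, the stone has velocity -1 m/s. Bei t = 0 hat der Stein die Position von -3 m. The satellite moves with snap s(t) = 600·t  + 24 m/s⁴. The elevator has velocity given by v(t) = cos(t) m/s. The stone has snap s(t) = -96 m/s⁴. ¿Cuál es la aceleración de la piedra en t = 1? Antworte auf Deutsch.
Wir müssen die Stammfunktion unserer Gleichung für den Snap s(t) = -96 2-mal finden. Die Stammfunktion von dem Snap, mit j(0) = -6, ergibt den Ruck: j(t) = -96·t - 6. Das Integral von dem Ruck ist die Beschleunigung. Mit a(0) = 2 erhalten wir a(t) = -48·t^2 - 6·t + 2. Aus der Gleichung für die Beschleunigung a(t) = -48·t^2 - 6·t + 2, setzen wir t = 1 ein und erhalten a = -52.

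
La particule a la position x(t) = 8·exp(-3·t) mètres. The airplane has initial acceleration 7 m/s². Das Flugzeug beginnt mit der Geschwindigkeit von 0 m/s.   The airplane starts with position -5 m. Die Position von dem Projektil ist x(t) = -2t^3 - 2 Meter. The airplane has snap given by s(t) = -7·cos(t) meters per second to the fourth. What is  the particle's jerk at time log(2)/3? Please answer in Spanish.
Debemos derivar nuestra ecuación de la posición x(t) = 8·exp(-3·t) 3 veces. Derivando la posición, obtenemos la velocidad: v(t) = -24·exp(-3·t). Tomando d/dt de v(t), encontramos a(t) = 72·exp(-3·t). Derivando la aceleración, obtenemos la sacudida: j(t) = -216·exp(-3·t). Usando j(t) = -216·exp(-3·t) y sustituyendo t = log(2)/3, encontramos j = -108.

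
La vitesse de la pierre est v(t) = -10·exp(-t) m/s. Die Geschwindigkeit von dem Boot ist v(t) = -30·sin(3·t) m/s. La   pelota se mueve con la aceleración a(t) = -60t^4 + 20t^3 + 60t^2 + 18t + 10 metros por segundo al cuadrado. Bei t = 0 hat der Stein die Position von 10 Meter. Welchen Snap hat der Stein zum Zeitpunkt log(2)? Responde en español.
Debemos derivar nuestra ecuación de la velocidad v(t) = -10·exp(-t) 3 veces. Tomando d/dt de v(t), encontramos a(t) = 10·exp(-t). Derivando la aceleración, obtenemos la sacudida: j(t) = -10·exp(-t). La derivada de la sacudida da el snap: s(t) = 10·exp(-t). Usando s(t) = 10·exp(-t) y sustituyendo t = log(2), encontramos s = 5.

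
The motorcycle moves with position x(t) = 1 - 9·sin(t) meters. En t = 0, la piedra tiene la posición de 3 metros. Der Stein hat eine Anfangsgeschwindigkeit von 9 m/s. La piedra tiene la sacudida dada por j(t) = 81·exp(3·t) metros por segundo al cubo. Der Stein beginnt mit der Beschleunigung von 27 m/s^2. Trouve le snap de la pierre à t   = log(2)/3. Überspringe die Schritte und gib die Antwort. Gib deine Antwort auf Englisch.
The snap at t = log(2)/3 is s = 486.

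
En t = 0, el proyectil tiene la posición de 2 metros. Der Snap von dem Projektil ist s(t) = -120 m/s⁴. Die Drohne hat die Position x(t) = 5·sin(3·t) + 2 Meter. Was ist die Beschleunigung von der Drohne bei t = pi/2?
Ausgehend von der Position x(t) = 5·sin(3·t) + 2, nehmen wir 2 Ableitungen. Die Ableitung von der Position ergibt die Geschwindigkeit: v(t) = 15·cos(3·t). Durch Ableiten von der Geschwindigkeit erhalten wir die Beschleunigung: a(t) = -45·sin(3·t). Wir haben die Beschleunigung a(t) = -45·sin(3·t). Durch Einsetzen von t = pi/2: a(pi/2) = 45.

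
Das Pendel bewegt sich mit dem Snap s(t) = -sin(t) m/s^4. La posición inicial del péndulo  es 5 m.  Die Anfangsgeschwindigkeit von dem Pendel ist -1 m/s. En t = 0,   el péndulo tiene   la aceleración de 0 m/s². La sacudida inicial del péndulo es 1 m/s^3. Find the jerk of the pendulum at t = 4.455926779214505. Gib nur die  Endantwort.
At t = 4.455926779214505, j = -0.253660056879126.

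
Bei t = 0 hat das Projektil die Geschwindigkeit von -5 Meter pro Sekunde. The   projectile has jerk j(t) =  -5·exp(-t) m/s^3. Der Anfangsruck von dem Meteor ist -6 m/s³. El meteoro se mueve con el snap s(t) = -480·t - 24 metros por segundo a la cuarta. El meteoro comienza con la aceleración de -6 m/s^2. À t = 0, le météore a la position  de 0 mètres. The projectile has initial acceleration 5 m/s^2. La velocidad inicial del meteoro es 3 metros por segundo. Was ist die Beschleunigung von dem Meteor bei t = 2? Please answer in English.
To solve this, we need to take 2 integrals of our snap equation s(t) = -480·t - 24. Taking ∫s(t)dt and applying j(0) = -6, we find j(t) = -240·t^2 - 24·t - 6. The integral of jerk, with a(0) = -6, gives acceleration: a(t) = -80·t^3 - 12·t^2 - 6·t - 6. Using a(t) = -80·t^3 - 12·t^2 - 6·t - 6 and substituting t = 2, we find a = -706.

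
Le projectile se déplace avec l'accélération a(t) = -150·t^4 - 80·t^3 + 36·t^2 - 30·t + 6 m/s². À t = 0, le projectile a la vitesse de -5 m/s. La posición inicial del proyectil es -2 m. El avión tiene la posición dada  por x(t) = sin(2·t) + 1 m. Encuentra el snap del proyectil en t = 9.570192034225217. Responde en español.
Debemos derivar nuestra ecuación de la aceleración a(t) = -150·t^4 - 80·t^3 + 36·t^2 - 30·t + 6 2 veces. Tomando d/dt de a(t), encontramos j(t) = -600·t^3 - 240·t^2 + 72·t - 30. La derivada de la sacudida da el snap: s(t) = -1800·t^2 - 480·t + 72. De la ecuación del snap s(t) = -1800·t^2 - 480·t + 72, sustituimos t = 9.570192034225217 para obtener s = -169381.128205934.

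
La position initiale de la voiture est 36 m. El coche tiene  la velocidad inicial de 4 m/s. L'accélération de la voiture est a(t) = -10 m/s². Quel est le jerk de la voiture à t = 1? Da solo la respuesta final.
À t = 1, j = 0.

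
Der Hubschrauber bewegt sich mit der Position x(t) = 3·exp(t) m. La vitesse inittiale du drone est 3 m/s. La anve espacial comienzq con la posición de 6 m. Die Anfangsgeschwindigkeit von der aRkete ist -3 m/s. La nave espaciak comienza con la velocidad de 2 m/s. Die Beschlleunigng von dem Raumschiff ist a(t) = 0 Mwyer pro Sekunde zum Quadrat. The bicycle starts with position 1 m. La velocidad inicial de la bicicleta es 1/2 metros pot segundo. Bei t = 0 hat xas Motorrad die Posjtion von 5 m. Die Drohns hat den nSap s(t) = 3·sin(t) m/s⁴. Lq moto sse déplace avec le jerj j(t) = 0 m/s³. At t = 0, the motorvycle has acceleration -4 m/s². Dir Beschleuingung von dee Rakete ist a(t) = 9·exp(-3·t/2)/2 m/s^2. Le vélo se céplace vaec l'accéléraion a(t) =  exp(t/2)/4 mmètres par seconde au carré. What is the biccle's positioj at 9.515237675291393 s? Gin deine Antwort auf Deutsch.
Wir müssen unsere Gleichung für die Beschleunigung a(t) = exp(t/2)/4 2-mal integrieren. Das Integral von der Beschleunigung ist die Geschwindigkeit. Mit v(0) = 1/2 erhalten wir v(t) = exp(t/2)/2. Mit ∫v(t)dt und Anwendung von x(0) = 1, finden wir x(t) = exp(t/2). Aus der Gleichung für die Position x(t) = exp(t/2), setzen wir t = 9.515237675291393 ein und erhalten x = 116.468265603535.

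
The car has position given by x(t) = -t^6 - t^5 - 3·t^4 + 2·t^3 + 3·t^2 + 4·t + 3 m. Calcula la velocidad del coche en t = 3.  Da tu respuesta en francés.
Nous devons dériver notre équation de la position x(t) = -t^6 - t^5 - 3·t^4 + 2·t^3 + 3·t^2 + 4·t + 3 1 fois. En dérivant la position, nous obtenons la vitesse: v(t) = -6·t^5 - 5·t^4 - 12·t^3 + 6·t^2 + 6·t + 4. De l'équation de la vitesse v(t) = -6·t^5 - 5·t^4 - 12·t^3 + 6·t^2 + 6·t + 4, nous substituons t = 3 pour obtenir v = -2111.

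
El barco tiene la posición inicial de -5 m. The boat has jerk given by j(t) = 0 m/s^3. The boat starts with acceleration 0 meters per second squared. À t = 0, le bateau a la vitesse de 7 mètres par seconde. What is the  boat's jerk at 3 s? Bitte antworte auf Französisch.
Nous avons le jerk j(t) = 0. En substituant t = 3: j(3) = 0.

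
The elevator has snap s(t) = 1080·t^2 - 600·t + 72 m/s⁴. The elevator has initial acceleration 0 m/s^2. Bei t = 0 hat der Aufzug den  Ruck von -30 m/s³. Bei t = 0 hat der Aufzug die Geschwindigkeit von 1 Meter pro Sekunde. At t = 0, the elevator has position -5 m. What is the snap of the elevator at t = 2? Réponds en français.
En utilisant s(t) = 1080·t^2 - 600·t + 72 et en substituant t = 2, nous trouvons s = 3192.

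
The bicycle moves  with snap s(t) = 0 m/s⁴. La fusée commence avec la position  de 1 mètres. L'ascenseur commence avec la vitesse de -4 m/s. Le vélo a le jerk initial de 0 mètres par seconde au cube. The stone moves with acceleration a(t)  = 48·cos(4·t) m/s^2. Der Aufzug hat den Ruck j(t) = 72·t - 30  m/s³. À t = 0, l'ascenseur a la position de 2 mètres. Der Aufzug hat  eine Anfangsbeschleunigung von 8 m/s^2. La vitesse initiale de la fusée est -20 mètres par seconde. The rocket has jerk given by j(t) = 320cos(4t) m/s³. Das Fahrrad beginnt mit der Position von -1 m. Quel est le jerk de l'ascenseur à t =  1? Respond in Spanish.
De la ecuación de la sacudida j(t) = 72·t - 30, sustituimos t = 1 para obtener j = 42.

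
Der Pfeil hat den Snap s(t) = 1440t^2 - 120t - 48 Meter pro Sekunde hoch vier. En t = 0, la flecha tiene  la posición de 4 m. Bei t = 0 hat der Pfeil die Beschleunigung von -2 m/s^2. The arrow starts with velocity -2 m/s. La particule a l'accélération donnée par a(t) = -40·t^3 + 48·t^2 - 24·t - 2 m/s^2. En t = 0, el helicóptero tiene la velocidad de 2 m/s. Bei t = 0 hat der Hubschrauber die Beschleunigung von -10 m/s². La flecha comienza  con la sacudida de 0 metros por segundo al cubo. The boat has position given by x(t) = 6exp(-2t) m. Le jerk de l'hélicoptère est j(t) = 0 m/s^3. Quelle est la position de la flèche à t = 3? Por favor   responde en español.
Necesitamos integrar nuestra ecuación del snap s(t) = 1440·t^2 - 120·t - 48 4 veces. La antiderivada del snap, con j(0) = 0, da la sacudida: j(t) = 12·t·(40·t^2 - 5·t - 4). La antiderivada de la sacudida es la aceleración. Usando a(0) = -2, obtenemos a(t) = 120·t^4 - 20·t^3 - 24·t^2 - 2. Integrando la aceleración y usando la condición inicial v(0) = -2, obtenemos v(t) = 24·t^5 - 5·t^4 - 8·t^3 - 2·t - 2. La antiderivada de la velocidad, con x(0) = 4, da la posición: x(t) = 4·t^6 - t^5 - 2·t^4 - t^2 - 2·t + 4. Tenemos la posición x(t) = 4·t^6 - t^5 - 2·t^4 - t^2 - 2·t + 4. Sustituyendo t = 3: x(3) = 2500.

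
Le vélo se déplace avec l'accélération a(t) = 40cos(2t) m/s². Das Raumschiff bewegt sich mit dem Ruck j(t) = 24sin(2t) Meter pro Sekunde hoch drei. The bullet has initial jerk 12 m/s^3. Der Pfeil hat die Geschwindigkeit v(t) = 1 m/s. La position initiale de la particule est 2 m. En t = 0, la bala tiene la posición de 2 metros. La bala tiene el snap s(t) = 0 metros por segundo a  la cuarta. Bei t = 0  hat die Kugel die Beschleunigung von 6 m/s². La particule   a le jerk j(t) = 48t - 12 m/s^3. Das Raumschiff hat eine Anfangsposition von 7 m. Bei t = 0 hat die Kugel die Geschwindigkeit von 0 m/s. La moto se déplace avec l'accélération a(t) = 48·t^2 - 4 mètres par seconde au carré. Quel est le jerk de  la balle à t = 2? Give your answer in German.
Wir müssen unsere Gleichung für den Snap s(t) = 0 1-mal integrieren. Durch Integration von dem Snap und Verwendung der Anfangsbedingung j(0) = 12, erhalten wir j(t) = 12. Mit j(t) = 12 und Einsetzen von t = 2, finden wir j = 12.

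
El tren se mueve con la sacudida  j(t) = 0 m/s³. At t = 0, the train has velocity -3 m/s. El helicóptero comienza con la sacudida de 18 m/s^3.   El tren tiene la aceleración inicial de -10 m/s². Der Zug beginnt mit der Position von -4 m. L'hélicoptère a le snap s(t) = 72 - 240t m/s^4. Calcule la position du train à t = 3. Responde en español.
Partiendo de la sacudida j(t) = 0, tomamos 3 integrales. Integrando la sacudida y usando la condición inicial a(0) = -10, obtenemos a(t) = -10. Tomando ∫a(t)dt y aplicando v(0) = -3, encontramos v(t) = -10·t - 3. La antiderivada de la velocidad es la posición. Usando x(0) = -4, obtenemos x(t) = -5·t^2 - 3·t - 4. De la ecuación de la posición x(t) = -5·t^2 - 3·t - 4, sustituimos t = 3 para obtener x = -58.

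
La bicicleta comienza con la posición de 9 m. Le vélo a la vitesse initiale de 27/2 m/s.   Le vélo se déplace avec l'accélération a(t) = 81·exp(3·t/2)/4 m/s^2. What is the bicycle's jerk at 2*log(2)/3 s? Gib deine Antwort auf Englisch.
We must differentiate our acceleration equation a(t) = 81·exp(3·t/2)/4 1 time. The derivative of acceleration gives jerk: j(t) = 243·exp(3·t/2)/8. We have jerk j(t) = 243·exp(3·t/2)/8. Substituting t = 2*log(2)/3: j(2*log(2)/3) = 243/4.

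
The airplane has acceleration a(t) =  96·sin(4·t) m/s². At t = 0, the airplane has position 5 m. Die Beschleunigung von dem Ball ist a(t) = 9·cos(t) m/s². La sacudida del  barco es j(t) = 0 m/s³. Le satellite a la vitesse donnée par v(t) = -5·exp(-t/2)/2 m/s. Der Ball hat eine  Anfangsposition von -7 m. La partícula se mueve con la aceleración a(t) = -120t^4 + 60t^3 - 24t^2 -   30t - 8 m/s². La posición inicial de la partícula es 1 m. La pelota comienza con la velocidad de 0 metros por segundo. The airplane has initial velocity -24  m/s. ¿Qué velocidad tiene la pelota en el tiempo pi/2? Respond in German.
Wir müssen die Stammfunktion unserer Gleichung für die Beschleunigung a(t) = 9·cos(t) 1-mal finden. Durch Integration von der Beschleunigung und Verwendung der Anfangsbedingung v(0) = 0, erhalten wir v(t) = 9·sin(t). Wir haben die Geschwindigkeit v(t) = 9·sin(t). Durch Einsetzen von t = pi/2: v(pi/2) = 9.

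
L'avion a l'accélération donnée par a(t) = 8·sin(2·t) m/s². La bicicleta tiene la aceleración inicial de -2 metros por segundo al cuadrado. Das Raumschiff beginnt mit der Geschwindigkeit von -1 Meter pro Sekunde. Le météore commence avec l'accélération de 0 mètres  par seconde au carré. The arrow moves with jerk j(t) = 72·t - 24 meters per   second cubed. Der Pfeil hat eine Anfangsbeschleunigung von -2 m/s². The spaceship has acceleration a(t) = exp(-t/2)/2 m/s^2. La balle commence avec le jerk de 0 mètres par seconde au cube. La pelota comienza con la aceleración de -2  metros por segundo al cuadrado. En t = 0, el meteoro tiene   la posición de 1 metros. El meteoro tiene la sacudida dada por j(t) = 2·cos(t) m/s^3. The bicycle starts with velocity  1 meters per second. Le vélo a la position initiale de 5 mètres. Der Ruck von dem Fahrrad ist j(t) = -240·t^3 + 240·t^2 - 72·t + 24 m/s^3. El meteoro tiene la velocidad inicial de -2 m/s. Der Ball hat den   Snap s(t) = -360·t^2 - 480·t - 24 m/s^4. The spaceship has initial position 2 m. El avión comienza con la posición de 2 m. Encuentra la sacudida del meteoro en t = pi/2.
Tenemos la sacudida j(t) = 2·cos(t). Sustituyendo t = pi/2: j(pi/2) = 0.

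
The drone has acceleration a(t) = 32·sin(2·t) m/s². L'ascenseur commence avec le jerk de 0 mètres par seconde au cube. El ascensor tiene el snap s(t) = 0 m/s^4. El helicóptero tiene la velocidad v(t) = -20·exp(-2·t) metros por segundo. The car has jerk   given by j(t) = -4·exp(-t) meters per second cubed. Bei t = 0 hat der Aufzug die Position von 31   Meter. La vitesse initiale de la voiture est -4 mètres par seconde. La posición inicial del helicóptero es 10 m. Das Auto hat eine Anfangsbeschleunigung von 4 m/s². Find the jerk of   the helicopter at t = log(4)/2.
Starting from velocity v(t) = -20·exp(-2·t), we take 2 derivatives. The derivative of velocity gives acceleration: a(t) = 40·exp(-2·t). The derivative of acceleration gives jerk: j(t) = -80·exp(-2·t). Using j(t) = -80·exp(-2·t) and substituting t = log(4)/2, we find j = -20.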